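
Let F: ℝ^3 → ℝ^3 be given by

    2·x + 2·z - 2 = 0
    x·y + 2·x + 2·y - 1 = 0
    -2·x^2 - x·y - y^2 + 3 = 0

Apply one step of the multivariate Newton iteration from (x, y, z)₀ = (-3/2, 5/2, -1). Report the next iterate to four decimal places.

At (-3/2, 5/2, -1): F = (-7.0000, -2.7500, -4.0000).
Jacobian J = [[2, 0, 2], [y + 2, x + 2, 0], [-4·x - y, -x - 2·y, 0]].
At the point, J = [[2.0000, 0.0000, 2.0000], [4.5000, 0.5000, 0.0000], [3.5000, -3.5000, 0.0000]] (det J = -35.0000).
Solving J·Δ = −F gives Δ = (0.6643, -0.4786, 2.8357).
Then the next iterate is (x, y, z)₁ = (-0.8357, 2.0214, 1.8357).

(-0.8357, 2.0214, 1.8357)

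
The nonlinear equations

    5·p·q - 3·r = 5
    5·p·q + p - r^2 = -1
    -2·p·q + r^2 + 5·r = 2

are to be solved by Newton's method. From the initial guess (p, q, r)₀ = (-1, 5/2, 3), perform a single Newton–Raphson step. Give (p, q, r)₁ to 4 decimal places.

At (-1, 5/2, 3): F = (-26.5000, -21.5000, 27.0000).
Jacobian J = [[5·q, 5·p, -3], [5·q + 1, 5·p, -2·r], [-2·q, -2·p, 2·r + 5]].
At the point, J = [[12.5000, -5.0000, -3.0000], [13.5000, -5.0000, -6.0000], [-5.0000, 2.0000, 11.0000]] (det J = 49.0000).
Solving J·Δ = −F gives Δ = (-10.0204, -29.3469, -1.6735).
Then the next iterate is (p, q, r)₁ = (-11.0204, -26.8469, 1.3265).

(-11.0204, -26.8469, 1.3265)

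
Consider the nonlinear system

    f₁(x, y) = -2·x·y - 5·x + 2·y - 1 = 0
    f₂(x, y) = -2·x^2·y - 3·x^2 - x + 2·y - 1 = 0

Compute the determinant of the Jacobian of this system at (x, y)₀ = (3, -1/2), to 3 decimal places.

12.000

J = [[-2·y - 5, -2·x + 2], [-4·x·y - 6·x - 1, -2·x^2 + 2]].
At the point, J = [[-4.000, -4.000], [-13.000, -16.000]].
det J = 12.000.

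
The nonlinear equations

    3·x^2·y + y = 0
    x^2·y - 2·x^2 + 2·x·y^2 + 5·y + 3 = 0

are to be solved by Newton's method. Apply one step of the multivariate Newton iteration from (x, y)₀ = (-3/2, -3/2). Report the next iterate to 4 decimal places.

(-1.1055, -0.6873)

At (-3/2, -3/2): F = (-11.6250, -19.1250).
Jacobian J = [[6·x·y, 3·x^2 + 1], [2·x·y - 4·x + 2·y^2, x^2 + 4·x·y + 5]].
At the point, J = [[13.5000, 7.7500], [15.0000, 16.2500]] (det J = 103.1250).
Solving J·Δ = −F gives Δ = (0.3945, 0.8127).
Then the next iterate is (x, y)₁ = (-1.1055, -0.6873).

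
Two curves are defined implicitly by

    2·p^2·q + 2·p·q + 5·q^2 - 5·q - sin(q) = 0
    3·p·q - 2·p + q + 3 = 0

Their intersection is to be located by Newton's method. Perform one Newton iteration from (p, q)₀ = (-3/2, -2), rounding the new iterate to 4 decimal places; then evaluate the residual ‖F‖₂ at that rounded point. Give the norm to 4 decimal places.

At (-3/2, -2): F = (27.909297, 13.0000).
Jacobian J = [[4·p·q + 2·q, 2·p^2 + 2·p + 10·q - cos(q) - 5], [3·q - 2, 3·p + 1]].
At the point, J = [[8.0000, -23.083853], [-8.0000, -3.5000]] (det J = -212.670825).
Solving J·Δ = −F gives Δ = (0.9517, 1.5389).
Then the next iterate is (p, q)₁ = (-0.5483, -0.4611).
Re-evaluating at (-0.5483, -0.4611): F = (4.041898, 4.393963), so ‖F‖₂ = 5.9702.

5.9702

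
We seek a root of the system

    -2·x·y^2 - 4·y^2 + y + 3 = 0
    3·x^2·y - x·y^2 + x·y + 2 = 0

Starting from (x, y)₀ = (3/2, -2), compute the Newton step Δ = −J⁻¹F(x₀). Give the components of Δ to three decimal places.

At (3/2, -2): F = (-27.000, -20.500).
Jacobian J = [[-2·y^2, -4·x·y - 8·y + 1], [6·x·y - y^2 + y, 3·x^2 - 2·x·y + x]].
At the point, J = [[-8.000, 29.000], [-24.000, 14.250]] (det J = 582.000).
Solving J·Δ = −F gives Δ = (-0.360, 0.832).

(-0.360, 0.832)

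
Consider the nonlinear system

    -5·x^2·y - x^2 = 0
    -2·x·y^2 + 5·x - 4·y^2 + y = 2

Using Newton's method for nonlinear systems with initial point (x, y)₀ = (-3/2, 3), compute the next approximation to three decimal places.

(-1.485, -0.138)

At (-3/2, 3): F = (-36.000, -15.500).
Jacobian J = [[-10·x·y - 2·x, -5·x^2], [-2·y^2 + 5, -4·x·y - 8·y + 1]].
At the point, J = [[48.000, -11.250], [-13.000, -5.000]] (det J = -386.250).
Solving J·Δ = −F gives Δ = (0.015, -3.138).
Then the next iterate is (x, y)₁ = (-1.485, -0.138).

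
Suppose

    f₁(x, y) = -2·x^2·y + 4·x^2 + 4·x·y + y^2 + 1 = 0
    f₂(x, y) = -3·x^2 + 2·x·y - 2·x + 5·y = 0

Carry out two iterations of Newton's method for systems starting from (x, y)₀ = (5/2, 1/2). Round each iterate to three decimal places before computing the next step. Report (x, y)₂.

At (5/2, 1/2): F = (25.000, -18.750).
Jacobian J = [[-4·x·y + 8·x + 4·y, -2·x^2 + 4·x + 2·y], [-6·x + 2·y - 2, 2·x + 5]].
At the point, J = [[17.000, -1.500], [-16.000, 10.000]] (det J = 146.000).
Solving J·Δ = −F gives Δ = (-1.520, -0.557).
Then the next iterate is (x, y)₁ = (0.980, -0.057).
Round to (0.980, -0.057) and repeat: F = (4.73089, -5.23792), J = [[7.83544, 1.88520], [-7.994, 6.960]].
Δ = (-0.615, 0.046), so (x, y)₂ = (0.365, -0.011).

(0.365, -0.011)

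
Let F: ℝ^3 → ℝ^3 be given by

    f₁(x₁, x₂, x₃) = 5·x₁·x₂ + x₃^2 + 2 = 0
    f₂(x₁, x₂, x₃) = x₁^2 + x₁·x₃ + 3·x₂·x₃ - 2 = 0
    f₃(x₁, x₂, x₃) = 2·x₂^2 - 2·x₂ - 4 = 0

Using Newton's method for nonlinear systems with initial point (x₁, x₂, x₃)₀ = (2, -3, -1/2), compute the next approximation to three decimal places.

(1.100, -1.571, -0.470)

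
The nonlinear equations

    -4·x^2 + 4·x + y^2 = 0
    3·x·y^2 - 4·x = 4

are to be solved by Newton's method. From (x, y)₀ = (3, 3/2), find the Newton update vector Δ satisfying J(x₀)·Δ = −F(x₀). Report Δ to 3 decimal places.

(-1.094, -0.046)

At (3, 3/2): F = (-21.750, 4.250).
Jacobian J = [[-8·x + 4, 2·y], [3·y^2 - 4, 6·x·y]].
At the point, J = [[-20.000, 3.000], [2.750, 27.000]] (det J = -548.250).
Solving J·Δ = −F gives Δ = (-1.094, -0.046).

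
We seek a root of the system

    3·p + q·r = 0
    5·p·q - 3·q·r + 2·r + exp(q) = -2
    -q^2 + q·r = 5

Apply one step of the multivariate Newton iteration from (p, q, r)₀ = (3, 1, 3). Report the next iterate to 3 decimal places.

(-3.178, 2.767, 4.233)

At (3, 1, 3): F = (12.000, 16.71828, -3.000).
Jacobian J = [[3, r, q], [5·q, 5·p - 3·r + exp(q), -3·q + 2], [0, -2·q + r, q]].
At the point, J = [[3.000, 3.000, 1.000], [5.000, 8.71828, -1.000], [0.000, 1.000, 1.000]] (det J = 19.15485).
Solving J·Δ = −F gives Δ = (-6.178, 1.767, 1.233).
Then the next iterate is (p, q, r)₁ = (-3.178, 2.767, 4.233).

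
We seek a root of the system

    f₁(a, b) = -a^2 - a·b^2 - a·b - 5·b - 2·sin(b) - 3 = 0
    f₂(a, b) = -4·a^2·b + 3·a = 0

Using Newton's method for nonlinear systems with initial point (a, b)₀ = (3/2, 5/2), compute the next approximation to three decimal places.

At (3/2, 5/2): F = (-32.07194, -18.000).
Jacobian J = [[-2·a - b^2 - b, -2·a·b - a - 2·cos(b) - 5], [-8·a·b + 3, -4·a^2]].
At the point, J = [[-11.750, -12.39771], [-27.000, -9.000]] (det J = -228.98824).
Solving J·Δ = −F gives Δ = (0.286, -2.858).
Then the next iterate is (a, b)₁ = (1.786, -0.358).

(1.786, -0.358)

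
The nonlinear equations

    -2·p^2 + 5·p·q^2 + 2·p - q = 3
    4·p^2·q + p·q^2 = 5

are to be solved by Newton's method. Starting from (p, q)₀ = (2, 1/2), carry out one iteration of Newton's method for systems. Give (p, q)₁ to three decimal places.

(1.239, 0.654)

At (2, 1/2): F = (-5.000, 3.500).
Jacobian J = [[-4·p + 5·q^2 + 2, 10·p·q - 1], [8·p·q + q^2, 4·p^2 + 2·p·q]].
At the point, J = [[-4.750, 9.000], [8.250, 18.000]] (det J = -159.750).
Solving J·Δ = −F gives Δ = (-0.761, 0.154).
Then the next iterate is (p, q)₁ = (1.239, 0.654).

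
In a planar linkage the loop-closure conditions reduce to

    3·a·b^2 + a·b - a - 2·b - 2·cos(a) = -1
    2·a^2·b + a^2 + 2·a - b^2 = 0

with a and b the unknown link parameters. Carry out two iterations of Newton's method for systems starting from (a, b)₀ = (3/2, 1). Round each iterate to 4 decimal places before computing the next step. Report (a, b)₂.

At (3/2, 1): F = (3.358526, 8.7500).
Jacobian J = [[3·b^2 + b + 2·sin(a) - 1, 6·a·b + a - 2], [4·a·b + 2·a + 2, 2·a^2 - 2·b]].
At the point, J = [[4.994990, 8.5000], [11.0000, 2.5000]] (det J = -81.012525).
Solving J·Δ = −F gives Δ = (-0.8144, 0.0835).
Then the next iterate is (a, b)₁ = (0.6856, 1.0835).
Round to (0.6856, 1.0835) and repeat: F = (-0.243205, 1.685868), J = [[4.871692, 3.142686], [6.342590, -1.226905]].
Δ = (-0.1930, 0.3765), so (a, b)₂ = (0.4926, 1.4600).

(0.4926, 1.4600)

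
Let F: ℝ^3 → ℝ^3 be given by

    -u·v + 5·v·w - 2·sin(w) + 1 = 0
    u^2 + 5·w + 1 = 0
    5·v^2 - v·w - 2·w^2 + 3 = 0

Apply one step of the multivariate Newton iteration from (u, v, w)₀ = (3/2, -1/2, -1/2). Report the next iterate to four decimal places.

(1.0852, 0.3327, -0.4011)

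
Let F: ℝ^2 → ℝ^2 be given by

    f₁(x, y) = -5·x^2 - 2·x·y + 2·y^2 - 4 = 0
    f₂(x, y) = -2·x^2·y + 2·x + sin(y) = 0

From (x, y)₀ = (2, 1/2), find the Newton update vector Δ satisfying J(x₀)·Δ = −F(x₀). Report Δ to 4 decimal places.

(-1.2542, 0.4195)

At (2, 1/2): F = (-25.5000, 0.479426).
Jacobian J = [[-10·x - 2·y, -2·x + 4·y], [-4·x·y + 2, -2·x^2 + cos(y)]].
At the point, J = [[-21.0000, -2.0000], [-2.0000, -7.122417]] (det J = 145.570766).
Solving J·Δ = −F gives Δ = (-1.2542, 0.4195).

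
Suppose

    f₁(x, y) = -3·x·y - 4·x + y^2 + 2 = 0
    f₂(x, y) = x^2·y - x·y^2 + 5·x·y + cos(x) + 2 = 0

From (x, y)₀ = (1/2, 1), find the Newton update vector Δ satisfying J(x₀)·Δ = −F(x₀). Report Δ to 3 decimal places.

At (1/2, 1): F = (-0.500, 5.12758).
Jacobian J = [[-3·y - 4, -3·x + 2·y], [2·x·y - y^2 + 5·y - sin(x), x^2 - 2·x·y + 5·x]].
At the point, J = [[-7.000, 0.500], [4.52057, 1.750]] (det J = -14.51029).
Solving J·Δ = −F gives Δ = (-0.237, -2.318).

(-0.237, -2.318)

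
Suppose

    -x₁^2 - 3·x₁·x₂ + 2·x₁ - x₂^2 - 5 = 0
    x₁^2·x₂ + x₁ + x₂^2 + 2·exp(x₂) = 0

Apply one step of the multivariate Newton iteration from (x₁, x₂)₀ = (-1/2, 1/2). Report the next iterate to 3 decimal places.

(3.721, -0.662)

At (-1/2, 1/2): F = (-5.750, 3.17244).
Jacobian J = [[-2·x₁ - 3·x₂ + 2, -3·x₁ - 2·x₂], [2·x₁·x₂ + 1, x₁^2 + 2·x₂ + 2·exp(x₂)]].
At the point, J = [[1.500, 0.500], [0.500, 4.54744]] (det J = 6.57116).
Solving J·Δ = −F gives Δ = (4.221, -1.162).
Then the next iterate is (x₁, x₂)₁ = (3.721, -0.662).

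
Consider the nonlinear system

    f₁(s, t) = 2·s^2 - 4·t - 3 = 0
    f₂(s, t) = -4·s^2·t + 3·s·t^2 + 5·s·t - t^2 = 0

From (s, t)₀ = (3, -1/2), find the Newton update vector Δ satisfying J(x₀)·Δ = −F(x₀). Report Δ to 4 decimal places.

At (3, -1/2): F = (17.0000, 12.5000).
Jacobian J = [[4·s, -4], [-8·s·t + 3·t^2 + 5·t, -4·s^2 + 6·s·t + 5·s - 2·t]].
At the point, J = [[12.0000, -4.0000], [10.2500, -29.0000]] (det J = -307.0000).
Solving J·Δ = −F gives Δ = (-1.4430, -0.0790).

(-1.4430, -0.0790)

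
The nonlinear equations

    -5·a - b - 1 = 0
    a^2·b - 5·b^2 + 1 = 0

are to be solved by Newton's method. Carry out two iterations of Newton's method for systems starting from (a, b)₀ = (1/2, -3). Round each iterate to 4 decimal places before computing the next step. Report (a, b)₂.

(-0.0308, -0.8462)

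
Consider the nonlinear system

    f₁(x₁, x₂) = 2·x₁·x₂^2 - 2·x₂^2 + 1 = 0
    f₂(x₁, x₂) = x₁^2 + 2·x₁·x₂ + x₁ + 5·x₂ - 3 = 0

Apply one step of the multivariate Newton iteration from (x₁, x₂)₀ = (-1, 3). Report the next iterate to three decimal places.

(-1.224, 1.374)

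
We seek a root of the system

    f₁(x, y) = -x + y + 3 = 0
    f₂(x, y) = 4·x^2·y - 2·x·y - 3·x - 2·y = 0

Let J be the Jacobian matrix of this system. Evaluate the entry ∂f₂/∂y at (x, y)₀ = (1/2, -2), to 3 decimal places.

-2.000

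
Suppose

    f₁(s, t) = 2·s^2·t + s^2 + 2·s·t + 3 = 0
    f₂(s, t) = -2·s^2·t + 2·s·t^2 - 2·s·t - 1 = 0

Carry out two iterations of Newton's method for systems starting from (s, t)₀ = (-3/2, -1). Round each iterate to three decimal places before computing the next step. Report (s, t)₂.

(-3.139, -1.426)

At (-3/2, -1): F = (3.750, -2.500).
Jacobian J = [[4·s·t + 2·s + 2·t, 2·s^2 + 2·s], [-4·s·t + 2·t^2 - 2·t, -2·s^2 + 4·s·t - 2·s]].
At the point, J = [[1.000, 1.500], [-2.000, 4.500]] (det J = 7.500).
Solving J·Δ = −F gives Δ = (-2.750, -0.667).
Then the next iterate is (s, t)₁ = (-4.250, -1.667).
Round to (-4.250, -1.667) and repeat: F = (-24.98837, 21.43032), J = [[16.505, 27.625], [-19.44722, 0.714]].
Δ = (1.111, 0.241), so (s, t)₂ = (-3.139, -1.426).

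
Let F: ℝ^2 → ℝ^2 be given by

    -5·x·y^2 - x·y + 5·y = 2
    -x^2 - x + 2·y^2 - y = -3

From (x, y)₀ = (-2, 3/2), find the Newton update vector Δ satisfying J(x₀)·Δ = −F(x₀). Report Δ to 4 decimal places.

At (-2, 3/2): F = (31.0000, 4.0000).
Jacobian J = [[-5·y^2 - y, -10·x·y - x + 5], [-2·x - 1, 4·y - 1]].
At the point, J = [[-12.7500, 37.0000], [3.0000, 5.0000]] (det J = -174.7500).
Solving J·Δ = −F gives Δ = (0.0401, -0.8240).

(0.0401, -0.8240)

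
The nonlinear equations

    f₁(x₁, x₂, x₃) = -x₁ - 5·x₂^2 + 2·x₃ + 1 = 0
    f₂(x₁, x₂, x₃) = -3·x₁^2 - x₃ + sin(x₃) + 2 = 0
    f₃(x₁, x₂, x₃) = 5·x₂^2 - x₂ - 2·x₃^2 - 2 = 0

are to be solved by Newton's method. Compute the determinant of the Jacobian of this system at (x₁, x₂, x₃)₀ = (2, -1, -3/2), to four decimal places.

994.2219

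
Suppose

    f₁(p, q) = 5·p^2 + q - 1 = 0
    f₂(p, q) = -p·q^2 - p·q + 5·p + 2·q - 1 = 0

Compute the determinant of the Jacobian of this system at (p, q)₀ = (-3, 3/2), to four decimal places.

-421.2500

J = [[10·p, 1], [-q^2 - q + 5, -2·p·q - p + 2]].
At the point, J = [[-30.0000, 1.0000], [1.2500, 14.0000]].
det J = -421.2500.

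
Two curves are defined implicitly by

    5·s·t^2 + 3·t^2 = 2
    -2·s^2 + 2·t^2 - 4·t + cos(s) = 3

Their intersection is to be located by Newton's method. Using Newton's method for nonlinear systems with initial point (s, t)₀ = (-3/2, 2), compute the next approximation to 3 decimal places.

(-0.462, 2.042)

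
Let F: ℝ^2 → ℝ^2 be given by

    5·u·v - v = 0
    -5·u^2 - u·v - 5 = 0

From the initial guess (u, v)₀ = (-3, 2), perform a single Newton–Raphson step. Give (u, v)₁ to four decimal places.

(-1.3264, 1.0460)

At (-3, 2): F = (-32.0000, -44.0000).
Jacobian J = [[5·v, 5·u - 1], [-10·u - v, -u]].
At the point, J = [[10.0000, -16.0000], [28.0000, 3.0000]] (det J = 478.0000).
Solving J·Δ = −F gives Δ = (1.6736, -0.9540).
Then the next iterate is (u, v)₁ = (-1.3264, 1.0460).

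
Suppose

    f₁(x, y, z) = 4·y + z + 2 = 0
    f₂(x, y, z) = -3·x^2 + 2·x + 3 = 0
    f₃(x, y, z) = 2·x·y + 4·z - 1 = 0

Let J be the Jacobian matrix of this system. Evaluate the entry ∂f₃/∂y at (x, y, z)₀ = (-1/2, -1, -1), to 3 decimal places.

∂f₃/∂y = 2·x.
At (-1/2, -1, -1) this is -1.000.

-1.000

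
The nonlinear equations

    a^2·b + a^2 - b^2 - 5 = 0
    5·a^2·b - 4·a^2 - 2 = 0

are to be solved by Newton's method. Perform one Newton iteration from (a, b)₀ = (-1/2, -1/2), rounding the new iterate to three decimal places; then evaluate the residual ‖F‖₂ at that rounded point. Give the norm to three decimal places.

At (-1/2, -1/2): F = (-5.125, -3.625).
Jacobian J = [[2·a·b + 2·a, a^2 - 2·b], [10·a·b - 8·a, 5·a^2]].
At the point, J = [[-0.500, 1.250], [6.500, 1.250]] (det J = -8.750).
Solving J·Δ = −F gives Δ = (-0.214, 4.014).
Then the next iterate is (a, b)₁ = (-0.714, 3.514).
Re-evaluating at (-0.714, 3.514): F = (-15.04698, 4.91793), so ‖F‖₂ = 15.830.

15.830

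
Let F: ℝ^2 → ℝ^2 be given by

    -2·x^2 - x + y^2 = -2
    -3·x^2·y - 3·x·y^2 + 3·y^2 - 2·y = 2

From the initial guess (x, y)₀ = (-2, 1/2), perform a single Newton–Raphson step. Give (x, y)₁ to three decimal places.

(-1.366, -0.185)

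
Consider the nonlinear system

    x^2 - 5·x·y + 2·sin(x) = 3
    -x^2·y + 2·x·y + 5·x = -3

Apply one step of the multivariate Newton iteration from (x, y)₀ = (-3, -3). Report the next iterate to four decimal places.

(-3.5244, -0.1358)

At (-3, -3): F = (-39.282240, 33.0000).
Jacobian J = [[2·x - 5·y + 2·cos(x), -5·x], [-2·x·y + 2·y + 5, -x^2 + 2·x]].
At the point, J = [[7.020015, 15.0000], [-19.0000, -15.0000]] (det J = 179.699775).
Solving J·Δ = −F gives Δ = (-0.5244, 2.8642).
Then the next iterate is (x, y)₁ = (-3.5244, -0.1358).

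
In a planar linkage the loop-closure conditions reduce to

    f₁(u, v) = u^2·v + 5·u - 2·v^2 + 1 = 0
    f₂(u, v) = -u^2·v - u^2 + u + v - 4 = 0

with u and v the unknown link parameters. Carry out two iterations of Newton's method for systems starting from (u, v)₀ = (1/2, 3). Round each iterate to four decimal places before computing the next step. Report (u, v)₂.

At (1/2, 3): F = (-13.7500, -1.5000).
Jacobian J = [[2·u·v + 5, u^2 - 4·v], [-2·u·v - 2·u + 1, -u^2 + 1]].
At the point, J = [[8.0000, -11.7500], [-3.0000, 0.7500]] (det J = -29.2500).
Solving J·Δ = −F gives Δ = (-0.9551, -1.8205).
Then the next iterate is (u, v)₁ = (-0.4551, 1.1795).
Round to (-0.4551, 1.1795) and repeat: F = (-3.813647, -3.727009), J = [[3.926419, -4.510884], [2.983781, 0.792884]].
Δ = (1.1969, 0.1964), so (u, v)₂ = (0.7418, 1.3759).

(0.7418, 1.3759)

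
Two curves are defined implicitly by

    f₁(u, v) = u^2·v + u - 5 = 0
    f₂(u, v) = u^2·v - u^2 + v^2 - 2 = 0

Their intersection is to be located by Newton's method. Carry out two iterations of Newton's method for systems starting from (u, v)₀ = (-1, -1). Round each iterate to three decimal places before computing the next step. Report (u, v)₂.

At (-1, -1): F = (-7.000, -3.000).
Jacobian J = [[2·u·v + 1, u^2], [2·u·v - 2·u, u^2 + 2·v]].
At the point, J = [[3.000, 1.000], [4.000, -1.000]] (det J = -7.000).
Solving J·Δ = −F gives Δ = (1.429, 2.714).
Then the next iterate is (u, v)₁ = (0.429, 1.714).
Round to (0.429, 1.714) and repeat: F = (-4.25555, 1.06920), J = [[2.47061, 0.18404], [0.61261, 3.61204]].
Δ = (1.767, -0.596), so (u, v)₂ = (2.196, 1.118).

(2.196, 1.118)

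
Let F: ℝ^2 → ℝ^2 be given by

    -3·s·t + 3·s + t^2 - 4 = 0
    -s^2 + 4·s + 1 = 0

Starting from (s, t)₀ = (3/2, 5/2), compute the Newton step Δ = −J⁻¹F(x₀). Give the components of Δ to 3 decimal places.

At (3/2, 5/2): F = (-4.500, 4.750).
Jacobian J = [[-3·t + 3, -3·s + 2·t], [-2·s + 4, 0]].
At the point, J = [[-4.500, 0.500], [1.000, 0.000]] (det J = -0.500).
Solving J·Δ = −F gives Δ = (-4.750, -33.750).

(-4.750, -33.750)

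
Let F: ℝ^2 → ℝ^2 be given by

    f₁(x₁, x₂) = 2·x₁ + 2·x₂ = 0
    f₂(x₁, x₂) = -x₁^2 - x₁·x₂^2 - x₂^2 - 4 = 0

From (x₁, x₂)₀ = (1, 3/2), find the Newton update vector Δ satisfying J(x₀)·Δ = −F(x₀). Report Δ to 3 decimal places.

At (1, 3/2): F = (5.000, -9.500).
Jacobian J = [[2, 2], [-2·x₁ - x₂^2, -2·x₁·x₂ - 2·x₂]].
At the point, J = [[2.000, 2.000], [-4.250, -6.000]] (det J = -3.500).
Solving J·Δ = −F gives Δ = (-3.143, 0.643).

(-3.143, 0.643)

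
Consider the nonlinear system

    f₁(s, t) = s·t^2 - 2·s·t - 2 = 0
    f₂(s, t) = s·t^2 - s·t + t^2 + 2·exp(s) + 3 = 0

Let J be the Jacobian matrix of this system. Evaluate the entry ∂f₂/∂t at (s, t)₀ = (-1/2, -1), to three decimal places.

∂f₂/∂t = 2·s·t - s + 2·t.
At (-1/2, -1) this is -0.500.

-0.500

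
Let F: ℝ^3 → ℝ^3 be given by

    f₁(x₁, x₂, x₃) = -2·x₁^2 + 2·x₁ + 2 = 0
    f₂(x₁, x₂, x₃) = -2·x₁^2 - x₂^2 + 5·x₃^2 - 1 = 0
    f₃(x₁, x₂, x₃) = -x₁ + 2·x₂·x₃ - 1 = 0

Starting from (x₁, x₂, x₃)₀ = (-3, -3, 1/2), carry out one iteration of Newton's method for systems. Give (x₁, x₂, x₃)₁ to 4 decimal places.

(-1.4286, -1.5314, 0.3162)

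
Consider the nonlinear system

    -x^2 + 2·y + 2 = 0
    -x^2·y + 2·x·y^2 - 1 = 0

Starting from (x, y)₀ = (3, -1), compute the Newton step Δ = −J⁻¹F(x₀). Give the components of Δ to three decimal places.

At (3, -1): F = (-9.000, 14.000).
Jacobian J = [[-2·x, 2], [-2·x·y + 2·y^2, -x^2 + 4·x·y]].
At the point, J = [[-6.000, 2.000], [8.000, -21.000]] (det J = 110.000).
Solving J·Δ = −F gives Δ = (-1.464, 0.109).

(-1.464, 0.109)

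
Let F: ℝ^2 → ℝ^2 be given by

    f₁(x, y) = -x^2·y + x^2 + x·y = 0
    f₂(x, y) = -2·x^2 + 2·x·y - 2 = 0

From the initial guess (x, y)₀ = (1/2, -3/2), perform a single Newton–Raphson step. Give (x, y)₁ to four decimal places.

(0.1111, 0.5556)

At (1/2, -3/2): F = (-0.1250, -4.0000).
Jacobian J = [[-2·x·y + 2·x + y, -x^2 + x], [-4·x + 2·y, 2·x]].
At the point, J = [[1.0000, 0.2500], [-5.0000, 1.0000]] (det J = 2.2500).
Solving J·Δ = −F gives Δ = (-0.3889, 2.0556).
Then the next iterate is (x, y)₁ = (0.1111, 0.5556).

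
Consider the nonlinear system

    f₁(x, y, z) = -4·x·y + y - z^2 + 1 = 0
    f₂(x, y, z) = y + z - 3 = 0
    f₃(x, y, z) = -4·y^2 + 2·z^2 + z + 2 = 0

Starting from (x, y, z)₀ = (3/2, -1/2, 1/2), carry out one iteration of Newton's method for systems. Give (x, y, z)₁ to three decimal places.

At (3/2, -1/2, 1/2): F = (3.250, -3.000, 2.000).
Jacobian J = [[-4·y, -4·x + 1, -2·z], [0, 1, 1], [0, -8·y, 4·z + 1]].
At the point, J = [[2.000, -5.000, -1.000], [0.000, 1.000, 1.000], [0.000, 4.000, 3.000]] (det J = -2.000).
Solving J·Δ = −F gives Δ = (-22.125, -11.000, 14.000).
Then the next iterate is (x, y, z)₁ = (-20.625, -11.500, 14.500).

(-20.625, -11.500, 14.500)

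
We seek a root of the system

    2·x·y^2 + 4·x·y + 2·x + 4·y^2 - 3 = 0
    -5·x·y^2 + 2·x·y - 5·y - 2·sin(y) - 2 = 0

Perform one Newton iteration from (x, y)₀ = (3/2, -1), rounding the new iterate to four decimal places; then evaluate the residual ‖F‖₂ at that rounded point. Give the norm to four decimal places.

At (3/2, -1): F = (1.0000, -5.817058).
Jacobian J = [[2·y^2 + 4·y + 2, 4·x·y + 4·x + 8·y], [-5·y^2 + 2·y, -10·x·y + 2·x - 2·cos(y) - 5]].
At the point, J = [[0.0000, -8.0000], [-7.0000, 11.919395]] (det J = -56.0000).
Solving J·Δ = −F gives Δ = (-0.6182, 0.1250).
Then the next iterate is (x, y)₁ = (0.8818, -0.8750).
Re-evaluating at (0.8818, -0.8750): F = (0.090056, -1.008704), so ‖F‖₂ = 1.0127.

1.0127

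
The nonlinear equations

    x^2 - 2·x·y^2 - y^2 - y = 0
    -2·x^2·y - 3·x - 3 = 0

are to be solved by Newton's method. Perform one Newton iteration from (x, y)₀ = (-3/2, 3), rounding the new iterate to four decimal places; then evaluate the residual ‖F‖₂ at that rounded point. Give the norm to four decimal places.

4.1715

At (-3/2, 3): F = (17.2500, -12.0000).
Jacobian J = [[2·x - 2·y^2, -4·x·y - 2·y - 1], [-4·x·y - 3, -2·x^2]].
At the point, J = [[-21.0000, 11.0000], [15.0000, -4.5000]] (det J = -70.5000).
Solving J·Δ = −F gives Δ = (0.7713, -0.0957).
Then the next iterate is (x, y)₁ = (-0.7287, 2.9043).
Re-evaluating at (-0.7287, 2.9043): F = (1.484854, -3.898288), so ‖F‖₂ = 4.1715.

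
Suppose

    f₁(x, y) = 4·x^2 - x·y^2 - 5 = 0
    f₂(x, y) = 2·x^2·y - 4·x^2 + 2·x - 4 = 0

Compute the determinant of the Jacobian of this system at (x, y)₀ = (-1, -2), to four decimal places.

48.0000

J = [[8·x - y^2, -2·x·y], [4·x·y - 8·x + 2, 2·x^2]].
At the point, J = [[-12.0000, -4.0000], [18.0000, 2.0000]].
det J = 48.0000.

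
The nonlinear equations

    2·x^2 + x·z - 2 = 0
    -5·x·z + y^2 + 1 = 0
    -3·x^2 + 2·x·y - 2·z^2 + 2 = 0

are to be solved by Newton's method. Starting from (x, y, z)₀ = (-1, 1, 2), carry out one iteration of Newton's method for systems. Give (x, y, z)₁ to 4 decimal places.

At (-1, 1, 2): F = (-2.0000, 12.0000, -11.0000).
Jacobian J = [[4·x + z, 0, x], [-5·z, 2·y, -5·x], [-6·x + 2·y, 2·x, -4·z]].
At the point, J = [[-2.0000, 0.0000, -1.0000], [-10.0000, 2.0000, 5.0000], [8.0000, -2.0000, -8.0000]] (det J = 8.0000).
Solving J·Δ = −F gives Δ = (-1.7500, -18.5000, 1.5000).
Then the next iterate is (x, y, z)₁ = (-2.7500, -17.5000, 3.5000).

(-2.7500, -17.5000, 3.5000)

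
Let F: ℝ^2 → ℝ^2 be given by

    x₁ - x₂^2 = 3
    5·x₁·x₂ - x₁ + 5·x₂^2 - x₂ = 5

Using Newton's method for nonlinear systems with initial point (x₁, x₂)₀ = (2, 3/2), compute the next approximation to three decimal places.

At (2, 3/2): F = (-3.250, 17.750).
Jacobian J = [[1, -2·x₂], [5·x₂ - 1, 5·x₁ + 10·x₂ - 1]].
At the point, J = [[1.000, -3.000], [6.500, 24.000]] (det J = 43.500).
Solving J·Δ = −F gives Δ = (0.569, -0.894).
Then the next iterate is (x₁, x₂)₁ = (2.569, 0.606).

(2.569, 0.606)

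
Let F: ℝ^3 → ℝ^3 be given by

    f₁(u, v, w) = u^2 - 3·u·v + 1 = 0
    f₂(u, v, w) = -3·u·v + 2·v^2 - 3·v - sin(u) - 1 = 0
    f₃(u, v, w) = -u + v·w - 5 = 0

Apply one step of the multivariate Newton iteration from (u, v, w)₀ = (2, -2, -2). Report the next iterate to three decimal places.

At (2, -2, -2): F = (17.000, 24.09070, -3.000).
Jacobian J = [[2·u - 3·v, -3·u, 0], [-3·v - cos(u), -3·u + 4·v - 3, 0], [-1, w, v]].
At the point, J = [[10.000, -6.000, 0.000], [6.41615, -17.000, 0.000], [-1.000, -2.000, -2.000]] (det J = 263.00624).
Solving J·Δ = −F gives Δ = (-1.098, 1.003, -1.953).
Then the next iterate is (u, v, w)₁ = (0.902, -0.997, -3.953).

(0.902, -0.997, -3.953)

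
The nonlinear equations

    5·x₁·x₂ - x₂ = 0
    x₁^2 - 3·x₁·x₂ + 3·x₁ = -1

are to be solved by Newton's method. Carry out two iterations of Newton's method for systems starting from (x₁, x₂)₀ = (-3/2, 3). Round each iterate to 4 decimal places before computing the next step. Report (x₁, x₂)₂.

(-2.6060, -0.0540)

At (-3/2, 3): F = (-25.5000, 12.2500).
Jacobian J = [[5·x₂, 5·x₁ - 1], [2·x₁ - 3·x₂ + 3, -3·x₁]].
At the point, J = [[15.0000, -8.5000], [-9.0000, 4.5000]] (det J = -9.0000).
Solving J·Δ = −F gives Δ = (-1.1806, -5.0833).
Then the next iterate is (x₁, x₂)₁ = (-2.6806, -2.0833).
Round to (-2.6806, -2.0833) and repeat: F = (30.005770, -16.609666), J = [[-10.4165, -14.4030], [3.8887, 8.0418]].
Δ = (0.0746, 2.0293), so (x₁, x₂)₂ = (-2.6060, -0.0540).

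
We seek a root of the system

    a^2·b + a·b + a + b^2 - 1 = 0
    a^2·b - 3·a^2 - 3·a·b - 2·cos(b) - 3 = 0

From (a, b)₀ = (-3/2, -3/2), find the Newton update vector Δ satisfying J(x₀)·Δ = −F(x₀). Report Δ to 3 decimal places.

At (-3/2, -3/2): F = (-1.375, -20.01647).
Jacobian J = [[2·a·b + b + 1, a^2 + a + 2·b], [2·a·b - 6·a - 3·b, a^2 - 3·a + 2·sin(b)]].
At the point, J = [[4.000, -2.250], [18.000, 4.75501]] (det J = 59.52004).
Solving J·Δ = −F gives Δ = (0.867, 0.929).

(0.867, 0.929)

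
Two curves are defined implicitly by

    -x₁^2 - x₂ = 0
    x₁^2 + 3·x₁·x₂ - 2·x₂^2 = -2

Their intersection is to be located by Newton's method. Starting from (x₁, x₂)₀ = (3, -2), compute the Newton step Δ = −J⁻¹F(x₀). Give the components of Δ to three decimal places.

At (3, -2): F = (-7.000, -15.000).
Jacobian J = [[-2·x₁, -1], [2·x₁ + 3·x₂, 3·x₁ - 4·x₂]].
At the point, J = [[-6.000, -1.000], [0.000, 17.000]] (det J = -102.000).
Solving J·Δ = −F gives Δ = (-1.314, 0.882).

(-1.314, 0.882)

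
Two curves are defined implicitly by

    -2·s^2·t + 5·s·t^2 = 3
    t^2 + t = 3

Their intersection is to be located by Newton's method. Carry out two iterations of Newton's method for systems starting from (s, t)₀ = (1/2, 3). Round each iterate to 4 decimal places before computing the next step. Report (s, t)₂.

At (1/2, 3): F = (18.0000, 9.0000).
Jacobian J = [[-4·s·t + 5·t^2, -2·s^2 + 10·s·t], [0, 2·t + 1]].
At the point, J = [[39.0000, 14.5000], [0.0000, 7.0000]] (det J = 273.0000).
Solving J·Δ = −F gives Δ = (0.0165, -1.2857).
Then the next iterate is (s, t)₁ = (0.5165, 1.7143).
Round to (0.5165, 1.7143) and repeat: F = (3.674859, 1.653124), J = [[11.152379, 8.320815], [0.0000, 4.4286]].
Δ = (-0.0510, -0.3733), so (s, t)₂ = (0.4655, 1.3410).

(0.4655, 1.3410)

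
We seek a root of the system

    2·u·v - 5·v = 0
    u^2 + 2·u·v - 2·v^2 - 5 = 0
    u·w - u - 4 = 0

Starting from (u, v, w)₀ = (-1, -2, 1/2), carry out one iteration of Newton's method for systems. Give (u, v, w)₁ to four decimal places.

At (-1, -2, 1/2): F = (14.0000, -8.0000, -3.5000).
Jacobian J = [[2·v, 2·u - 5, 0], [2·u + 2·v, 2·u - 4·v, 0], [w - 1, 0, u]].
At the point, J = [[-4.0000, -7.0000, 0.0000], [-6.0000, 6.0000, 0.0000], [-0.5000, 0.0000, -1.0000]] (det J = 66.0000).
Solving J·Δ = −F gives Δ = (0.4242, 1.7576, -3.7121).
Then the next iterate is (u, v, w)₁ = (-0.5758, -0.2424, -3.2121).

(-0.5758, -0.2424, -3.2121)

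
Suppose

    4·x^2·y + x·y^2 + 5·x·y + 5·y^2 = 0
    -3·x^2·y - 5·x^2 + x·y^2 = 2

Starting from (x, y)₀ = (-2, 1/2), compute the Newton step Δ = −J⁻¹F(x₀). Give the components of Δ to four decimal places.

At (-2, 1/2): F = (3.7500, -28.5000).
Jacobian J = [[8·x·y + y^2 + 5·y, 4·x^2 + 2·x·y + 5·x + 10·y], [-6·x·y - 10·x + y^2, -3·x^2 + 2·x·y]].
At the point, J = [[-5.2500, 9.0000], [26.2500, -14.0000]] (det J = -162.7500).
Solving J·Δ = −F gives Δ = (1.2535, 0.3145).

(1.2535, 0.3145)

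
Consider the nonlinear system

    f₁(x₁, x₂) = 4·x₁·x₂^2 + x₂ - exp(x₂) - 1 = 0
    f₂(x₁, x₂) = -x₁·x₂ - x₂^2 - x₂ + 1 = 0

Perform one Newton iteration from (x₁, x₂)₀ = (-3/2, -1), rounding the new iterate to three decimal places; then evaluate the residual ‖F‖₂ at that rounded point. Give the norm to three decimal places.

60.952

At (-3/2, -1): F = (-8.36788, -0.500).
Jacobian J = [[4·x₂^2, 8·x₁·x₂ - exp(x₂) + 1], [-x₂, -x₁ - 2·x₂ - 1]].
At the point, J = [[4.000, 12.63212], [1.000, 2.500]] (det J = -2.63212).
Solving J·Δ = −F gives Δ = (-5.548, 2.419).
Then the next iterate is (x₁, x₂)₁ = (-7.048, 1.419).
Re-evaluating at (-7.048, 1.419): F = (-60.48030, 7.56855), so ‖F‖₂ = 60.952.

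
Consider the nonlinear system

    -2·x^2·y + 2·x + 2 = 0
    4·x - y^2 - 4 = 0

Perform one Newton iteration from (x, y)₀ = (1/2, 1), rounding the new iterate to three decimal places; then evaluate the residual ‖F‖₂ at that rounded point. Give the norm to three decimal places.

At (1/2, 1): F = (2.500, -3.000).
Jacobian J = [[-4·x·y + 2, -2·x^2], [4, -2·y]].
At the point, J = [[0.000, -0.500], [4.000, -2.000]] (det J = 2.000).
Solving J·Δ = −F gives Δ = (3.250, 5.000).
Then the next iterate is (x, y)₁ = (3.750, 6.000).
Re-evaluating at (3.750, 6.000): F = (-159.250, -25.000), so ‖F‖₂ = 161.200.

161.200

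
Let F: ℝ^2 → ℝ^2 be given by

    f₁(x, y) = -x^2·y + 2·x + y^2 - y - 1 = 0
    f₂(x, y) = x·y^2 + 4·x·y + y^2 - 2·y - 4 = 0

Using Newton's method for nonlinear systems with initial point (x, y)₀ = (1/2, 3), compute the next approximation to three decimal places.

At (1/2, 3): F = (5.250, 9.500).
Jacobian J = [[-2·x·y + 2, -x^2 + 2·y - 1], [y^2 + 4·y, 2·x·y + 4·x + 2·y - 2]].
At the point, J = [[-1.000, 4.750], [21.000, 9.000]] (det J = -108.750).
Solving J·Δ = −F gives Δ = (0.020, -1.101).
Then the next iterate is (x, y)₁ = (0.520, 1.899).

(0.520, 1.899)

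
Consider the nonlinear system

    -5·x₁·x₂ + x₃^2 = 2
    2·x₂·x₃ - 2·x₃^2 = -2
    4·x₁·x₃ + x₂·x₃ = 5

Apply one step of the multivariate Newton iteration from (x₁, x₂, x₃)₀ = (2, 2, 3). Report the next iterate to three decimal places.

(0.513, 1.795, 2.346)

At (2, 2, 3): F = (-13.000, -4.000, 25.000).
Jacobian J = [[-5·x₂, -5·x₁, 2·x₃], [0, 2·x₃, 2·x₂ - 4·x₃], [4·x₃, x₃, 4·x₁ + x₂]].
At the point, J = [[-10.000, -10.000, 6.000], [0.000, 6.000, -8.000], [12.000, 3.000, 10.000]] (det J = -312.000).
Solving J·Δ = −F gives Δ = (-1.487, -0.205, -0.654).
Then the next iterate is (x₁, x₂, x₃)₁ = (0.513, 1.795, 2.346).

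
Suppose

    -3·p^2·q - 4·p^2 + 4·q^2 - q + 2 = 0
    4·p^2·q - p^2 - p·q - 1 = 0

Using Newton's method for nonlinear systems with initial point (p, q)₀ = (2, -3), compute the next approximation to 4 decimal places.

At (2, -3): F = (61.0000, -47.0000).
Jacobian J = [[-6·p·q - 8·p, -3·p^2 + 8·q - 1], [8·p·q - 2·p - q, 4·p^2 - p]].
At the point, J = [[20.0000, -37.0000], [-49.0000, 14.0000]] (det J = -1533.0000).
Solving J·Δ = −F gives Δ = (-0.5773, 1.3366).
Then the next iterate is (p, q)₁ = (1.4227, -1.6634).

(1.4227, -1.6634)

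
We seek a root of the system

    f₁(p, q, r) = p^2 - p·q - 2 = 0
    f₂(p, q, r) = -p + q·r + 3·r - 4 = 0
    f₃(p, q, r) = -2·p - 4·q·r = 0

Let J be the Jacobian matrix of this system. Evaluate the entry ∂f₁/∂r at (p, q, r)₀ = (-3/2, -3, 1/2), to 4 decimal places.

∂f₁/∂r = 0.
At (-3/2, -3, 1/2) this is 0.0000.

0.0000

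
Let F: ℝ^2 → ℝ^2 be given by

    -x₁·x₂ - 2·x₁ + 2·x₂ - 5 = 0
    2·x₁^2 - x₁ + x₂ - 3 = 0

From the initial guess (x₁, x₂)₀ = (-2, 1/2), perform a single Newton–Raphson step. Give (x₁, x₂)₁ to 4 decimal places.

(-1.1343, 0.7910)

At (-2, 1/2): F = (1.0000, 7.5000).
Jacobian J = [[-x₂ - 2, -x₁ + 2], [4·x₁ - 1, 1]].
At the point, J = [[-2.5000, 4.0000], [-9.0000, 1.0000]] (det J = 33.5000).
Solving J·Δ = −F gives Δ = (0.8657, 0.2910).
Then the next iterate is (x₁, x₂)₁ = (-1.1343, 0.7910).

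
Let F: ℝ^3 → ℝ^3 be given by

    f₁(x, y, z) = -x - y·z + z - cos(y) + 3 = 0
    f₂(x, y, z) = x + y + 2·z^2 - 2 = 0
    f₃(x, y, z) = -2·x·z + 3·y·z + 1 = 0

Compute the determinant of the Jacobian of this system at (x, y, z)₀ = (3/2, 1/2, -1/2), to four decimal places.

J = [[-1, -z + sin(y), -y + 1], [1, 1, 4·z], [-2·z, 3·z, -2·x + 3·y]].
At the point, J = [[-1.0000, 0.979426, 0.5000], [1.0000, 1.0000, -2.0000], [1.0000, -1.5000, -1.5000]].
det J = 2.7603.

2.7603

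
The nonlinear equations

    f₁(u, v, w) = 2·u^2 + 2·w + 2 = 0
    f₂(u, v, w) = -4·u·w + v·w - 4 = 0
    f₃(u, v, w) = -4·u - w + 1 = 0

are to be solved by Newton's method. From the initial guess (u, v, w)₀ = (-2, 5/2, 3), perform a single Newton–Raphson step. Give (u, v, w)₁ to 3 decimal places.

At (-2, 5/2, 3): F = (16.000, 27.500, 6.000).
Jacobian J = [[4·u, 0, 2], [-4·w, w, -4·u + v], [-4, 0, -1]].
At the point, J = [[-8.000, 0.000, 2.000], [-12.000, 3.000, 10.500], [-4.000, 0.000, -1.000]] (det J = 48.000).
Solving J·Δ = −F gives Δ = (1.750, 1.333, -1.000).
Then the next iterate is (u, v, w)₁ = (-0.250, 3.833, 2.000).

(-0.250, 3.833, 2.000)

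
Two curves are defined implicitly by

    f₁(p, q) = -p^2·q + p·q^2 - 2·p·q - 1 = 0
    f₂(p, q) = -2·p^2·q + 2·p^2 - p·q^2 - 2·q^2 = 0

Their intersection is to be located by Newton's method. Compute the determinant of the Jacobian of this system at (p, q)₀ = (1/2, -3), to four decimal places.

J = [[-2·p·q + q^2 - 2·q, -p^2 + 2·p·q - 2·p], [-4·p·q + 4·p - q^2, -2·p^2 - 2·p·q - 4·q]].
At the point, J = [[18.0000, -4.2500], [-1.0000, 14.5000]].
det J = 256.7500.

256.7500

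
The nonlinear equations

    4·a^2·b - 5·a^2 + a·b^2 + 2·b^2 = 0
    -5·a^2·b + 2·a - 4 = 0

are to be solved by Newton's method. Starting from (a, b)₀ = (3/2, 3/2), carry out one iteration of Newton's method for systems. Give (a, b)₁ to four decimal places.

(0.8112, 1.1662)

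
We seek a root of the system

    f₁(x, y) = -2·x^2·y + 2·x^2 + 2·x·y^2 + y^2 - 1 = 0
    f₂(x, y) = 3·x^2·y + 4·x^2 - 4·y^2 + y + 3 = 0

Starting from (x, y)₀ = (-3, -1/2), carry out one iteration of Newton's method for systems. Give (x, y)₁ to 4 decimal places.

(-1.5377, -0.5646)

At (-3, -1/2): F = (24.7500, 24.0000).
Jacobian J = [[-4·x·y + 4·x + 2·y^2, -2·x^2 + 4·x·y + 2·y], [6·x·y + 8·x, 3·x^2 - 8·y + 1]].
At the point, J = [[-17.5000, -13.0000], [-15.0000, 32.0000]] (det J = -755.0000).
Solving J·Δ = −F gives Δ = (1.4623, -0.0646).
Then the next iterate is (x, y)₁ = (-1.5377, -0.5646).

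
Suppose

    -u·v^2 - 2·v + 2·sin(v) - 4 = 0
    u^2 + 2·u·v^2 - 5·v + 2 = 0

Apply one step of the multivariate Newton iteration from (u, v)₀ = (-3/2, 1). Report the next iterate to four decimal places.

At (-3/2, 1): F = (-2.817058, -3.7500).
Jacobian J = [[-v^2, -2·u·v + 2·cos(v) - 2], [2·u + 2·v^2, 4·u·v - 5]].
At the point, J = [[-1.0000, 2.080605], [-1.0000, -11.0000]] (det J = 13.080605).
Solving J·Δ = −F gives Δ = (-2.9655, -0.0713).
Then the next iterate is (u, v)₁ = (-4.4655, 0.9287).

(-4.4655, 0.9287)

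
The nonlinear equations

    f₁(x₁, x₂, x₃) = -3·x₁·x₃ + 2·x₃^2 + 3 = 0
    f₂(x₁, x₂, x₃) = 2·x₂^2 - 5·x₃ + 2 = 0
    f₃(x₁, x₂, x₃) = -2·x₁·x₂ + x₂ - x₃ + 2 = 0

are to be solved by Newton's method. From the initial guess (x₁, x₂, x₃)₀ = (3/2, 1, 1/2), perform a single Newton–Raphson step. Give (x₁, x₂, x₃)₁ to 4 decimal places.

At (3/2, 1, 1/2): F = (1.2500, 1.5000, -0.5000).
Jacobian J = [[-3·x₃, 0, -3·x₁ + 4·x₃], [0, 4·x₂, -5], [-2·x₂, -2·x₁ + 1, -1]].
At the point, J = [[-1.5000, 0.0000, -2.5000], [0.0000, 4.0000, -5.0000], [-2.0000, -2.0000, -1.0000]] (det J = 1.0000).
Solving J·Δ = −F gives Δ = (15.0000, -11.0000, -8.5000).
Then the next iterate is (x₁, x₂, x₃)₁ = (16.5000, -10.0000, -8.0000).

(16.5000, -10.0000, -8.0000)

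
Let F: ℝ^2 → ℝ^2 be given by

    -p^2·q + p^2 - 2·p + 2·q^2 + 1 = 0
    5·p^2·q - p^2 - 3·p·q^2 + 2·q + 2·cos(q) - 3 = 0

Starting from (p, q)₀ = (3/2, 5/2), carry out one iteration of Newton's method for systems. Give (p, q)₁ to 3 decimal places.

(0.391, 0.650)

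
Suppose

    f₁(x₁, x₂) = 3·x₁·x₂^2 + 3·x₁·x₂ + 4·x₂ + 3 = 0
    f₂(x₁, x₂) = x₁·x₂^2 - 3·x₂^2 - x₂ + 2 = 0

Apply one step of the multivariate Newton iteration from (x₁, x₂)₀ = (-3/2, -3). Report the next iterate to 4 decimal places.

(-1.5207, -1.6275)

At (-3/2, -3): F = (-36.0000, -35.5000).
Jacobian J = [[3·x₂^2 + 3·x₂, 6·x₁·x₂ + 3·x₁ + 4], [x₂^2, 2·x₁·x₂ - 6·x₂ - 1]].
At the point, J = [[18.0000, 26.5000], [9.0000, 26.0000]] (det J = 229.5000).
Solving J·Δ = −F gives Δ = (-0.0207, 1.3725).
Then the next iterate is (x₁, x₂)₁ = (-1.5207, -1.6275).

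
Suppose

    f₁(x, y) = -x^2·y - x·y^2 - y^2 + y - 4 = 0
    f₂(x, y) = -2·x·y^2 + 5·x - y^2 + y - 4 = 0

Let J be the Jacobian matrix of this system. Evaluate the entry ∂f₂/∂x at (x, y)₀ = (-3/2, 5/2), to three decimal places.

-7.500

∂f₂/∂x = -2·y^2 + 5.
At (-3/2, 5/2) this is -7.500.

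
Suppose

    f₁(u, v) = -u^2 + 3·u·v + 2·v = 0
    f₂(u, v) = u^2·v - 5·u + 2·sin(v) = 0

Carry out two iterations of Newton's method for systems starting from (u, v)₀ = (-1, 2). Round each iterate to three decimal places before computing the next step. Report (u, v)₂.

(-0.058, 1.461)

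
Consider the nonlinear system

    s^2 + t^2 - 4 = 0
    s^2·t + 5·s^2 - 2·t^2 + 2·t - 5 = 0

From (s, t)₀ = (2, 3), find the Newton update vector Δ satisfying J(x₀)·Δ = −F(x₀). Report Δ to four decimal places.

(-0.6667, -1.0556)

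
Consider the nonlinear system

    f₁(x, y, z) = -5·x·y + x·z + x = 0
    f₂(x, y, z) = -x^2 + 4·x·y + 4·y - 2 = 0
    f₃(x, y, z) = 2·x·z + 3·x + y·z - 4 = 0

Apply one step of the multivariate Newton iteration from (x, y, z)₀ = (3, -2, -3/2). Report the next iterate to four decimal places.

At (3, -2, -3/2): F = (28.5000, -43.0000, -1.0000).
Jacobian J = [[-5·y + z + 1, -5·x, x], [-2·x + 4·y, 4·x + 4, 0], [2·z + 3, z, 2·x + y]].
At the point, J = [[9.5000, -15.0000, 3.0000], [-14.0000, 16.0000, 0.0000], [0.0000, -1.5000, 4.0000]] (det J = -169.0000).
Solving J·Δ = −F gives Δ = (-3.0444, 0.0237, 0.2589).
Then the next iterate is (x, y, z)₁ = (-0.0444, -1.9763, -1.2411).

(-0.0444, -1.9763, -1.2411)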